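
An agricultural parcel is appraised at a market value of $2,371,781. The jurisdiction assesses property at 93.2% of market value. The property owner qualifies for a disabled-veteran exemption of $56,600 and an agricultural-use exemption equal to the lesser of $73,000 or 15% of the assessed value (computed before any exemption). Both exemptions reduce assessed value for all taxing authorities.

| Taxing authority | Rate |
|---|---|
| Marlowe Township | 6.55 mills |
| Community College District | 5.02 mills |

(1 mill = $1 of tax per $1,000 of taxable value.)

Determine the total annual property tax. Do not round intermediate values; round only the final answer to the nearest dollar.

Assessed value = $2,371,781 × 0.932 = $2,210,499.892
Agricultural-use exemption = min($73,000, 15% × $2,210,499.892) = min($73,000, $331,574.9838) = $73,000 (dollar cap binds)
Taxable value = $2,210,499.892 − $56,600 − $73,000 = $2,080,899.892
Marlowe Township: $2,080,899.892 × 0.00655 = $13,629.8942926
Community College District: $2,080,899.892 × 0.00502 = $10,446.11745784
Total = $24,076.01175044

$24,076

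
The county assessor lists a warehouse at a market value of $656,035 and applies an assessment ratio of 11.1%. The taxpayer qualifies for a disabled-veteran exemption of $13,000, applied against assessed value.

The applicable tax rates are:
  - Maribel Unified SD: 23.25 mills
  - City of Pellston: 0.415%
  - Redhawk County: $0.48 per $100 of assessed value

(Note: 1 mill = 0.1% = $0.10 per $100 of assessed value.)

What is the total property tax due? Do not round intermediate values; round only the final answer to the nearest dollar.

Assessed value = $656,035 × 0.111 = $72,819.885
Taxable value = $72,819.885 − $13,000 = $59,819.885
Maribel Unified SD: $59,819.885 × 0.02325 = $1,390.81232625
City of Pellston: $59,819.885 × 0.00415 = $248.25252275
Redhawk County: $59,819.885 × 0.0048 = $287.135448
Total = $1,926.200297

$1,926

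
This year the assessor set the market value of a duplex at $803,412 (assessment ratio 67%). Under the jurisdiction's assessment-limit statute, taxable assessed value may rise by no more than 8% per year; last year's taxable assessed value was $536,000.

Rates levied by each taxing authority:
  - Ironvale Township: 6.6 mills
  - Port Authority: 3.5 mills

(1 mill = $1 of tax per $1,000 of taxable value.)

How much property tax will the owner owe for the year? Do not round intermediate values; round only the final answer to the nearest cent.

$5,436.69

Uncapped assessed value = $803,412 × 0.67 = $538,286.04
Cap limit = $536,000 × 1.08 = $578,880
Taxable assessed value = min($538,286.04, $578,880) = $538,286.04 (cap does not bind)
Ironvale Township: $538,286.04 × 0.0066 = $3,552.687864
Port Authority: $538,286.04 × 0.0035 = $1,884.00114
Total = $5,436.689004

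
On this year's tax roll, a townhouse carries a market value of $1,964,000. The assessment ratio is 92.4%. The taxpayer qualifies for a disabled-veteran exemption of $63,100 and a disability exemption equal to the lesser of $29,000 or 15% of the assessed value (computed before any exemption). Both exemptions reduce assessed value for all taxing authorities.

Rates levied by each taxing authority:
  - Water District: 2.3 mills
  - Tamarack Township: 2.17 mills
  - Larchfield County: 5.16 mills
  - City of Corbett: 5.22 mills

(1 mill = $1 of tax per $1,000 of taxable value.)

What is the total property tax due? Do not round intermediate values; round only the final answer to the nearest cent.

Assessed value = $1,964,000 × 0.924 = $1,814,736
Disability exemption = min($29,000, 15% × $1,814,736) = min($29,000, $272,210.4) = $29,000 (dollar cap binds)
Taxable value = $1,814,736 − $63,100 − $29,000 = $1,722,636
Water District: $1,722,636 × 0.0023 = $3,962.0628
Tamarack Township: $1,722,636 × 0.00217 = $3,738.12012
Larchfield County: $1,722,636 × 0.00516 = $8,888.80176
City of Corbett: $1,722,636 × 0.00522 = $8,992.15992
Total = $25,581.1446

$25,581.14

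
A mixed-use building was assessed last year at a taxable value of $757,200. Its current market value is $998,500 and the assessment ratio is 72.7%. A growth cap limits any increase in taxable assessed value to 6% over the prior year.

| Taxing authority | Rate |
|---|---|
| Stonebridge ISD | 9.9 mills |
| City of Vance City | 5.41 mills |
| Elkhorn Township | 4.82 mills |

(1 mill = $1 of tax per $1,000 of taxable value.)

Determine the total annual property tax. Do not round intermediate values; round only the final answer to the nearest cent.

$14,612.56

Uncapped assessed value = $998,500 × 0.727 = $725,909.5
Cap limit = $757,200 × 1.06 = $802,632
Taxable assessed value = min($725,909.5, $802,632) = $725,909.5 (cap does not bind)
Stonebridge ISD: $725,909.5 × 0.0099 = $7,186.50405
City of Vance City: $725,909.5 × 0.00541 = $3,927.170395
Elkhorn Township: $725,909.5 × 0.00482 = $3,498.88379
Total = $14,612.558235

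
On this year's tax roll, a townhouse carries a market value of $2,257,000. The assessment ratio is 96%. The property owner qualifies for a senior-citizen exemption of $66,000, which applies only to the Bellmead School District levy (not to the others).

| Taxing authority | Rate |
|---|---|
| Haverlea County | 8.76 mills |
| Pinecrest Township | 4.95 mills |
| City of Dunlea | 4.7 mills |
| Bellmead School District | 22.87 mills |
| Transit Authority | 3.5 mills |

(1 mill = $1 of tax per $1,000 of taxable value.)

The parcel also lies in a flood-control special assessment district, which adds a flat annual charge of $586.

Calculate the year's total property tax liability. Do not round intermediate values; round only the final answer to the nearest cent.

Assessed value = $2,257,000 × 0.96 = $2,166,720
Haverlea County: $2,166,720 × 0.00876 = $18,980.4672
Pinecrest Township: $2,166,720 × 0.00495 = $10,725.264
City of Dunlea: $2,166,720 × 0.0047 = $10,183.584
Bellmead School District: ($2,166,720 − $66,000) × 0.02287 = $2,100,720 × 0.02287 = $48,043.4664
Transit Authority: $2,166,720 × 0.0035 = $7,583.52
Levies subtotal = $95,516.3016
Total = $95,516.3016 + $586 = $96,102.3016

$96,102.30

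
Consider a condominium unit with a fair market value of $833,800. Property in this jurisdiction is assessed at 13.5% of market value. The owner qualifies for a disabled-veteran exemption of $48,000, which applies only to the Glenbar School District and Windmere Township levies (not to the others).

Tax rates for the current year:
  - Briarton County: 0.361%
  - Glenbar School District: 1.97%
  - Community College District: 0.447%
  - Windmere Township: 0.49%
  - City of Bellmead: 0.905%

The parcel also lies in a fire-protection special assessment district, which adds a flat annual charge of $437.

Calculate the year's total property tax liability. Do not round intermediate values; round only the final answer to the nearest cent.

Assessed value = $833,800 × 0.135 = $112,563
Briarton County: $112,563 × 0.00361 = $406.35243
Glenbar School District: ($112,563 − $48,000) × 0.0197 = $64,563 × 0.0197 = $1,271.8911
Community College District: $112,563 × 0.00447 = $503.15661
Windmere Township: ($112,563 − $48,000) × 0.0049 = $64,563 × 0.0049 = $316.3587
City of Bellmead: $112,563 × 0.00905 = $1,018.69515
Levies subtotal = $3,516.45399
Total = $3,516.45399 + $437 = $3,953.45399

$3,953.45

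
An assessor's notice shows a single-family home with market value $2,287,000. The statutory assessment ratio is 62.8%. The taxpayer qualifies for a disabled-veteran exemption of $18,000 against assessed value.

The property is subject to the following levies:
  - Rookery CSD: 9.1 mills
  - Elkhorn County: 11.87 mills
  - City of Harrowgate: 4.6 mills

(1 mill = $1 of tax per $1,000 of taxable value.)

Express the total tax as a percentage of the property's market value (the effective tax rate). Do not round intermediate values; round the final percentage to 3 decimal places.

Assessed value = $2,287,000 × 0.628 = $1,436,236
Taxable value = $1,436,236 − $18,000 = $1,418,236
Rookery CSD: $1,418,236 × 0.0091 = $12,905.9476
Elkhorn County: $1,418,236 × 0.01187 = $16,834.46132
City of Harrowgate: $1,418,236 × 0.0046 = $6,523.8856
Total tax = $36,264.29452
Effective rate = $36,264.29452 ÷ $2,287,000 = 1.586% of market value

1.586%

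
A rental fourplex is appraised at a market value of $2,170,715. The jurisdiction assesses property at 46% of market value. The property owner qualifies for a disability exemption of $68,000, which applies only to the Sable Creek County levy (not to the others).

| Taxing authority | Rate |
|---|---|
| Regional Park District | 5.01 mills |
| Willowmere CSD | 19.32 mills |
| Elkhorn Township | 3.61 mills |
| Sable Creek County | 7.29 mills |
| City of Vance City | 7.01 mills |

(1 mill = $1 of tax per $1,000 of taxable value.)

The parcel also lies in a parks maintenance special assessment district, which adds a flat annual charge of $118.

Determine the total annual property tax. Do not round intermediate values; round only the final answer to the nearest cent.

Assessed value = $2,170,715 × 0.46 = $998,528.9
Regional Park District: $998,528.9 × 0.00501 = $5,002.629789
Willowmere CSD: $998,528.9 × 0.01932 = $19,291.578348
Elkhorn Township: $998,528.9 × 0.00361 = $3,604.689329
Sable Creek County: ($998,528.9 − $68,000) × 0.00729 = $930,528.9 × 0.00729 = $6,783.555681
City of Vance City: $998,528.9 × 0.00701 = $6,999.687589
Levies subtotal = $41,682.140736
Total = $41,682.140736 + $118 = $41,800.140736

$41,800.14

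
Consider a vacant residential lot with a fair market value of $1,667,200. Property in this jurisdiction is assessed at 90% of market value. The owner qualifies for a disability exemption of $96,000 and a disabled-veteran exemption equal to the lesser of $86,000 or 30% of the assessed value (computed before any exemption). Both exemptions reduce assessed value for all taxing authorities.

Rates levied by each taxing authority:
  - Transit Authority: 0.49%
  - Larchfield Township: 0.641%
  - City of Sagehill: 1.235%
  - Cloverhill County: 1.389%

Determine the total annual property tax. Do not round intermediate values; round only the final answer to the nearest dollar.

Assessed value = $1,667,200 × 0.9 = $1,500,480
Disabled-veteran exemption = min($86,000, 30% × $1,500,480) = min($86,000, $450,144) = $86,000 (dollar cap binds)
Taxable value = $1,500,480 − $96,000 − $86,000 = $1,318,480
Transit Authority: $1,318,480 × 0.0049 = $6,460.552
Larchfield Township: $1,318,480 × 0.00641 = $8,451.4568
City of Sagehill: $1,318,480 × 0.01235 = $16,283.228
Cloverhill County: $1,318,480 × 0.01389 = $18,313.6872
Total = $49,508.924

$49,509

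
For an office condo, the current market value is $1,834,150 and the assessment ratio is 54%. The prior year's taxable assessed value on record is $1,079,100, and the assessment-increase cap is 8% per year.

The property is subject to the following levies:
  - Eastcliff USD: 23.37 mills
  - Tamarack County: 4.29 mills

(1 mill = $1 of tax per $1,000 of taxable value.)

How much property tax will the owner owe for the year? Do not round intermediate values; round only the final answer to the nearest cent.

$27,395.60

Uncapped assessed value = $1,834,150 × 0.54 = $990,441
Cap limit = $1,079,100 × 1.08 = $1,165,428
Taxable assessed value = min($990,441, $1,165,428) = $990,441 (cap does not bind)
Eastcliff USD: $990,441 × 0.02337 = $23,146.60617
Tamarack County: $990,441 × 0.00429 = $4,248.99189
Total = $27,395.59806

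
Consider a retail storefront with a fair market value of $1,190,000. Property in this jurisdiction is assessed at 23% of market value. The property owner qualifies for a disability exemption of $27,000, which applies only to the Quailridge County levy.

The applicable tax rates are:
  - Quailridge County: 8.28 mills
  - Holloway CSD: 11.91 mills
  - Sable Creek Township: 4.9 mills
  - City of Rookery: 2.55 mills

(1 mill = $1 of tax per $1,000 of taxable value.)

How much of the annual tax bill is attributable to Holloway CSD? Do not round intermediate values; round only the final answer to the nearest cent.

$3,259.77

Assessed value = $1,190,000 × 0.23 = $273,700
Holloway CSD taxable value = $273,700 (exemption does not apply)
Holloway CSD levy = $273,700 × 0.01191 = $3,259.767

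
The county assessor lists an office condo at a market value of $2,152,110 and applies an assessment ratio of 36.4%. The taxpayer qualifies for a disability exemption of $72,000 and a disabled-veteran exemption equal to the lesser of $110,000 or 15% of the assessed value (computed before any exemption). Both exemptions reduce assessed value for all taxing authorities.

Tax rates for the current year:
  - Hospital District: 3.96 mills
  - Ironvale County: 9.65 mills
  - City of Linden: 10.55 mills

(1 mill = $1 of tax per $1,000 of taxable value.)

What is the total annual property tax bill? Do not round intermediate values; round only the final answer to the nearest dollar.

$14,529

Assessed value = $2,152,110 × 0.364 = $783,368.04
Disabled-veteran exemption = min($110,000, 15% × $783,368.04) = min($110,000, $117,505.206) = $110,000 (dollar cap binds)
Taxable value = $783,368.04 − $72,000 − $110,000 = $601,368.04
Hospital District: $601,368.04 × 0.00396 = $2,381.4174384
Ironvale County: $601,368.04 × 0.00965 = $5,803.201586
City of Linden: $601,368.04 × 0.01055 = $6,344.432822
Total = $14,529.0518464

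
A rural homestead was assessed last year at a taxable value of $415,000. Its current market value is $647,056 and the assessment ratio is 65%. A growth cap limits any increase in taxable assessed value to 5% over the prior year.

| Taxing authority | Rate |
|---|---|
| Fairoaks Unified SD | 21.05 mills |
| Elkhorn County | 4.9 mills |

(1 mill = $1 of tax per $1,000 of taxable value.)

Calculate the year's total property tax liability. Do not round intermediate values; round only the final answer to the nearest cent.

Uncapped assessed value = $647,056 × 0.65 = $420,586.4
Cap limit = $415,000 × 1.05 = $435,750
Taxable assessed value = min($420,586.4, $435,750) = $420,586.4 (cap does not bind)
Fairoaks Unified SD: $420,586.4 × 0.02105 = $8,853.34372
Elkhorn County: $420,586.4 × 0.0049 = $2,060.87336
Total = $10,914.21708

$10,914.22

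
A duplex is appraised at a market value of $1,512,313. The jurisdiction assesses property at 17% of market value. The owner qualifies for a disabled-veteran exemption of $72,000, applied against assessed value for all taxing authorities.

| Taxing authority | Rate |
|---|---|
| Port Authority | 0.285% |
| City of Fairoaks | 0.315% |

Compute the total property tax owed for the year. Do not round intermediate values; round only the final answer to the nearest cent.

$1,110.56

Assessed value = $1,512,313 × 0.17 = $257,093.21
Taxable value = $257,093.21 − $72,000 = $185,093.21
Port Authority: $185,093.21 × 0.00285 = $527.5156485
City of Fairoaks: $185,093.21 × 0.00315 = $583.0436115
Total = $527.5156485 + $583.0436115 = $1,110.55926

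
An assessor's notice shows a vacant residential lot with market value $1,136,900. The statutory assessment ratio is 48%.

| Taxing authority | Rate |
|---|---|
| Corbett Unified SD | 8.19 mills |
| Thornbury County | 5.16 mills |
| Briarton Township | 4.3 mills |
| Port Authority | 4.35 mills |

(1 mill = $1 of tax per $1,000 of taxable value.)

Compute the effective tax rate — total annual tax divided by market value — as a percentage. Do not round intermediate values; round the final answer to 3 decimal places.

1.056%

Assessed value = $1,136,900 × 0.48 = $545,712
Corbett Unified SD: $545,712 × 0.00819 = $4,469.38128
Thornbury County: $545,712 × 0.00516 = $2,815.87392
Briarton Township: $545,712 × 0.0043 = $2,346.5616
Port Authority: $545,712 × 0.00435 = $2,373.8472
Total tax = $12,005.664
Effective rate = $12,005.664 ÷ $1,136,900 = 1.056% of market value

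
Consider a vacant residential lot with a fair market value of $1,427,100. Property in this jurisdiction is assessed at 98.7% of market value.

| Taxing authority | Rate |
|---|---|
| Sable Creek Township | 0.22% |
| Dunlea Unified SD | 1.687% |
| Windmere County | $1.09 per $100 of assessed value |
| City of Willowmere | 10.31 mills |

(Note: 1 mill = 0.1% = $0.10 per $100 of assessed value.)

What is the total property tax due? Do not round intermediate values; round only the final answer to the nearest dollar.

Assessed value = $1,427,100 × 0.987 = $1,408,547.7
Sable Creek Township: $1,408,547.7 × 0.0022 = $3,098.80494
Dunlea Unified SD: $1,408,547.7 × 0.01687 = $23,762.199699
Windmere County: $1,408,547.7 × 0.0109 = $15,353.16993
City of Willowmere: $1,408,547.7 × 0.01031 = $14,522.126787
Total = $56,736.301356

$56,736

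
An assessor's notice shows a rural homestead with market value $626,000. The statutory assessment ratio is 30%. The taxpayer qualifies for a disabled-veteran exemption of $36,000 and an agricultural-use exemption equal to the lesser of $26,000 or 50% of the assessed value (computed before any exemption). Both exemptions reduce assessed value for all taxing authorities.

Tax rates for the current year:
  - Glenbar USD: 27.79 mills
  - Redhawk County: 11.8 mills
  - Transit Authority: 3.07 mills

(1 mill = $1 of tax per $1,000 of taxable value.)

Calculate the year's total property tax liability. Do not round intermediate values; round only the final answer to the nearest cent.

Assessed value = $626,000 × 0.3 = $187,800
Agricultural-use exemption = min($26,000, 50% × $187,800) = min($26,000, $93,900) = $26,000 (dollar cap binds)
Taxable value = $187,800 − $36,000 − $26,000 = $125,800
Glenbar USD: $125,800 × 0.02779 = $3,495.982
Redhawk County: $125,800 × 0.0118 = $1,484.44
Transit Authority: $125,800 × 0.00307 = $386.206
Total = $5,366.628

$5,366.63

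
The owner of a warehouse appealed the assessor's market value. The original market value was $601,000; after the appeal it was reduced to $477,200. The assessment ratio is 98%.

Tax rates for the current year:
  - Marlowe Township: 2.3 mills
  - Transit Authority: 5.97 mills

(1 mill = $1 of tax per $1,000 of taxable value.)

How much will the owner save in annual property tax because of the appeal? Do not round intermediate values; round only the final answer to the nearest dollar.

Old assessed value = $601,000 × 0.98 = $588,980
New assessed value = $477,200 × 0.98 = $467,656
Combined rate = 0.0023 + 0.00597 = 0.00827
Old tax = $588,980 × 0.00827 = $4,870.8646
New tax = $467,656 × 0.00827 = $3,867.51512
Reduction = $4,870.8646 − $3,867.51512 = $1,003.34948

$1,003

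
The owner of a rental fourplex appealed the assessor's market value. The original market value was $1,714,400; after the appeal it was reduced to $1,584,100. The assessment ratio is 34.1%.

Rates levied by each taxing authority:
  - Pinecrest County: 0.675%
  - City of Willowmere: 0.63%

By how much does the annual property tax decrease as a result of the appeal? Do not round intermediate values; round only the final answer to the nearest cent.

Old assessed value = $1,714,400 × 0.341 = $584,610.4
New assessed value = $1,584,100 × 0.341 = $540,178.1
Combined rate = 0.00675 + 0.0063 = 0.01305
Old tax = $584,610.4 × 0.01305 = $7,629.16572
New tax = $540,178.1 × 0.01305 = $7,049.324205
Reduction = $7,629.16572 − $7,049.324205 = $579.841515

$579.84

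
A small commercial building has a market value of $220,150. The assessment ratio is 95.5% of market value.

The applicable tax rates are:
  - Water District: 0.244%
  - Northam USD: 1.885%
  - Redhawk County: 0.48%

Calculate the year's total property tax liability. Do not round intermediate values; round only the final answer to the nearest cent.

Assessed value = $220,150 × 0.955 = $210,243.25
Water District: $210,243.25 × 0.00244 = $512.99353
Northam USD: $210,243.25 × 0.01885 = $3,963.0852625
Redhawk County: $210,243.25 × 0.0048 = $1,009.1676
Total = $512.99353 + $3,963.0852625 + $1,009.1676 = $5,485.2463925

$5,485.25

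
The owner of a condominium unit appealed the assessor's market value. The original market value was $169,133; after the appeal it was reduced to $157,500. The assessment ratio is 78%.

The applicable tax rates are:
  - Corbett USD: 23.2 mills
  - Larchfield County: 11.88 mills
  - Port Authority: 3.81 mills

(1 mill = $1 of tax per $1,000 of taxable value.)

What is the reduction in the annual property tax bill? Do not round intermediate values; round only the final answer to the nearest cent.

Old assessed value = $169,133 × 0.78 = $131,923.74
New assessed value = $157,500 × 0.78 = $122,850
Combined rate = 0.0232 + 0.01188 + 0.00381 = 0.03889
Old tax = $131,923.74 × 0.03889 = $5,130.5142486
New tax = $122,850 × 0.03889 = $4,777.6365
Reduction = $5,130.5142486 − $4,777.6365 = $352.8777486

$352.88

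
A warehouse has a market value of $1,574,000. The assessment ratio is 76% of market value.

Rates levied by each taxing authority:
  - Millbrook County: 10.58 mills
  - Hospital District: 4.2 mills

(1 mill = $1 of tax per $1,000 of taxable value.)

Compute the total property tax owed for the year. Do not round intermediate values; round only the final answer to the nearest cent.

Assessed value = $1,574,000 × 0.76 = $1,196,240
Millbrook County: $1,196,240 × 0.01058 = $12,656.2192
Hospital District: $1,196,240 × 0.0042 = $5,024.208
Total = $12,656.2192 + $5,024.208 = $17,680.4272

$17,680.43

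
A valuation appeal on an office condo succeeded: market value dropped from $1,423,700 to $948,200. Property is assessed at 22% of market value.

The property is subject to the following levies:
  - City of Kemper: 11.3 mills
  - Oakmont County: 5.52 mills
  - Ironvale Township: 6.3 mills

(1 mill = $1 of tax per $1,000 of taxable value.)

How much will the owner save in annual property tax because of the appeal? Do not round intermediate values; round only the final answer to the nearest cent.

$2,418.58

Old assessed value = $1,423,700 × 0.22 = $313,214
New assessed value = $948,200 × 0.22 = $208,604
Combined rate = 0.0113 + 0.00552 + 0.0063 = 0.02312
Old tax = $313,214 × 0.02312 = $7,241.50768
New tax = $208,604 × 0.02312 = $4,822.92448
Reduction = $7,241.50768 − $4,822.92448 = $2,418.5832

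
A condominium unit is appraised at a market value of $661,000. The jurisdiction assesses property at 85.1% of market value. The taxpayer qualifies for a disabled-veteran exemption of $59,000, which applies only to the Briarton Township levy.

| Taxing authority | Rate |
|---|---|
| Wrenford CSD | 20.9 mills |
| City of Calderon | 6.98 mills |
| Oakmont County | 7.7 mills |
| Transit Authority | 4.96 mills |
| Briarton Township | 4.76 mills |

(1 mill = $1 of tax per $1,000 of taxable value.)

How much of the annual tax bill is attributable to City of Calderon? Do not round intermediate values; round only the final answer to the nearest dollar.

Assessed value = $661,000 × 0.851 = $562,511
City of Calderon taxable value = $562,511 (exemption does not apply)
City of Calderon levy = $562,511 × 0.00698 = $3,926.32678

$3,926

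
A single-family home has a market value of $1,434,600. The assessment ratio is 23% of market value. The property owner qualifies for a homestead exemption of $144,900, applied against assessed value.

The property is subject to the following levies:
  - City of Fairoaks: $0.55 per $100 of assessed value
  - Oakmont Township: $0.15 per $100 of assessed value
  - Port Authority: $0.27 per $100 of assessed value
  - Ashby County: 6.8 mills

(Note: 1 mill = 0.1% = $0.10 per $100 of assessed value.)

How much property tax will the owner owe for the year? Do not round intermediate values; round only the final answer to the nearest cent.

Assessed value = $1,434,600 × 0.23 = $329,958
Taxable value = $329,958 − $144,900 = $185,058
City of Fairoaks: $185,058 × 0.0055 = $1,017.819
Oakmont Township: $185,058 × 0.0015 = $277.587
Port Authority: $185,058 × 0.0027 = $499.6566
Ashby County: $185,058 × 0.0068 = $1,258.3944
Total = $3,053.457

$3,053.46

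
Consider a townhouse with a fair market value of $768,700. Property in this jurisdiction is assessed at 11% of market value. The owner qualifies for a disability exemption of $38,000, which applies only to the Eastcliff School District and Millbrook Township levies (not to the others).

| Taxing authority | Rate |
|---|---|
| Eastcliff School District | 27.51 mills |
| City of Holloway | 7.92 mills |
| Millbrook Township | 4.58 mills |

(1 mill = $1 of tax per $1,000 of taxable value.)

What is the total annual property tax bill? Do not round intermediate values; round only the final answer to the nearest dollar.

Assessed value = $768,700 × 0.11 = $84,557
Eastcliff School District: ($84,557 − $38,000) × 0.02751 = $46,557 × 0.02751 = $1,280.78307
City of Holloway: $84,557 × 0.00792 = $669.69144
Millbrook Township: ($84,557 − $38,000) × 0.00458 = $46,557 × 0.00458 = $213.23106
Total = $2,163.70557

$2,164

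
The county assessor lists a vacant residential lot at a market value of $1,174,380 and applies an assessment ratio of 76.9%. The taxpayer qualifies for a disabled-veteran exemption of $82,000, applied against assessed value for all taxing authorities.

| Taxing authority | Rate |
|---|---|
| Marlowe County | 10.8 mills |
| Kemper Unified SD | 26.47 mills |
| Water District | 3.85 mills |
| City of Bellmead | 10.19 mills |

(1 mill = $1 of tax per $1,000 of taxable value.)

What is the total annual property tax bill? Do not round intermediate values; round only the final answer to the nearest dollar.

$42,131

Assessed value = $1,174,380 × 0.769 = $903,098.22
Taxable value = $903,098.22 − $82,000 = $821,098.22
Marlowe County: $821,098.22 × 0.0108 = $8,867.860776
Kemper Unified SD: $821,098.22 × 0.02647 = $21,734.4698834
Water District: $821,098.22 × 0.00385 = $3,161.228147
City of Bellmead: $821,098.22 × 0.01019 = $8,366.9908618
Total = $8,867.860776 + $21,734.4698834 + $3,161.228147 + $8,366.9908618 = $42,130.5496682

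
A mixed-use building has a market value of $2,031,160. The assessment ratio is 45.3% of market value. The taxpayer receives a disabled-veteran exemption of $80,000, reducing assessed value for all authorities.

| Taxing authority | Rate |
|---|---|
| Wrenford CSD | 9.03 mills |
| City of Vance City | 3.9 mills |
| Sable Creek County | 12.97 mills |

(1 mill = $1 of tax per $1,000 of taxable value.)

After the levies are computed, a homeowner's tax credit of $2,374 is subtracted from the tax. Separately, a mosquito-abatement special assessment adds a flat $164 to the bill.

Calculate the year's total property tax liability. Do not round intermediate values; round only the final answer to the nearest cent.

Assessed value = $2,031,160 × 0.453 = $920,115.48
Taxable value = $920,115.48 − $80,000 = $840,115.48
Wrenford CSD: $840,115.48 × 0.00903 = $7,586.2427844
City of Vance City: $840,115.48 × 0.0039 = $3,276.450372
Sable Creek County: $840,115.48 × 0.01297 = $10,896.2977756
Levies subtotal = $21,758.990932
After credit = $21,758.990932 − $2,374 = $19,384.990932
Total = $19,384.990932 + $164 = $19,548.990932

$19,548.99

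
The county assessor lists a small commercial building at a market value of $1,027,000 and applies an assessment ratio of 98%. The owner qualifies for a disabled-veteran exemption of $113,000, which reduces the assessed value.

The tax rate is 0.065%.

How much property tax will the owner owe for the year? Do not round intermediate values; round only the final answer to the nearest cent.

Assessed value = $1,027,000 × 0.98 = $1,006,460
Taxable value = $1,006,460 − $113,000 = $893,460
Tax = $893,460 × 0.00065 = $580.749

$580.75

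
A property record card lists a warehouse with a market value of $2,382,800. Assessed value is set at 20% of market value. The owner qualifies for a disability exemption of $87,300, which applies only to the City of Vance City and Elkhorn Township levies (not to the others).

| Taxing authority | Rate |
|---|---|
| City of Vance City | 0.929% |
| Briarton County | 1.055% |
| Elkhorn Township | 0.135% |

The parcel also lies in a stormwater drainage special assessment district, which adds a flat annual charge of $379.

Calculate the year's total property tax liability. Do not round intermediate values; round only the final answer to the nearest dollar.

$9,548

Assessed value = $2,382,800 × 0.2 = $476,560
City of Vance City: ($476,560 − $87,300) × 0.00929 = $389,260 × 0.00929 = $3,616.2254
Briarton County: $476,560 × 0.01055 = $5,027.708
Elkhorn Township: ($476,560 − $87,300) × 0.00135 = $389,260 × 0.00135 = $525.501
Levies subtotal = $9,169.4344
Total = $9,169.4344 + $379 = $9,548.4344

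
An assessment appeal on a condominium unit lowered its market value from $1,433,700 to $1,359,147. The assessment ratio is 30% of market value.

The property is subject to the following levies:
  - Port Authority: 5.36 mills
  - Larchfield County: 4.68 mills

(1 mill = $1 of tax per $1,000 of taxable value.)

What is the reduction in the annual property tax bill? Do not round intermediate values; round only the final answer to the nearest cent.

$224.55

Old assessed value = $1,433,700 × 0.3 = $430,110
New assessed value = $1,359,147 × 0.3 = $407,744.1
Combined rate = 0.00536 + 0.00468 = 0.01004
Old tax = $430,110 × 0.01004 = $4,318.3044
New tax = $407,744.1 × 0.01004 = $4,093.750764
Reduction = $4,318.3044 − $4,093.750764 = $224.553636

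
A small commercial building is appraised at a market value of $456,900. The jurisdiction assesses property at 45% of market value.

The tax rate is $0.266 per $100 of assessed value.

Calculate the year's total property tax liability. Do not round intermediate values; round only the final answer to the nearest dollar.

Assessed value = $456,900 × 0.45 = $205,605
Tax = $205,605 × 0.00266 = $546.9093

$547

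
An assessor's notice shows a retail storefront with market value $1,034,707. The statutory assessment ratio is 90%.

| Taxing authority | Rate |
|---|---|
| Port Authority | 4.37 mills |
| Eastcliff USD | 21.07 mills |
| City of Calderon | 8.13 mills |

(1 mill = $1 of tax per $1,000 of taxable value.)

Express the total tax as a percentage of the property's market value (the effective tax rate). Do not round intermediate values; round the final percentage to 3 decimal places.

Assessed value = $1,034,707 × 0.9 = $931,236.3
Port Authority: $931,236.3 × 0.00437 = $4,069.502631
Eastcliff USD: $931,236.3 × 0.02107 = $19,621.148841
City of Calderon: $931,236.3 × 0.00813 = $7,570.951119
Total tax = $31,261.602591
Effective rate = $31,261.602591 ÷ $1,034,707 = 3.021% of market value

3.021%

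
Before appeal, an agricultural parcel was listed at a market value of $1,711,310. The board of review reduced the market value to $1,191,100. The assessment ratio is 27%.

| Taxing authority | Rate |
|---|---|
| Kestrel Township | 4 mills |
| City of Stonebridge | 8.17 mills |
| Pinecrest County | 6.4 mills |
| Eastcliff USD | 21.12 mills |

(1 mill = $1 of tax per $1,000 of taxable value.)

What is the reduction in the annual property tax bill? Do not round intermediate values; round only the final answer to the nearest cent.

Old assessed value = $1,711,310 × 0.27 = $462,053.7
New assessed value = $1,191,100 × 0.27 = $321,597
Combined rate = 0.004 + 0.00817 + 0.0064 + 0.02112 = 0.03969
Old tax = $462,053.7 × 0.03969 = $18,338.911353
New tax = $321,597 × 0.03969 = $12,764.18493
Reduction = $18,338.911353 − $12,764.18493 = $5,574.726423

$5,574.73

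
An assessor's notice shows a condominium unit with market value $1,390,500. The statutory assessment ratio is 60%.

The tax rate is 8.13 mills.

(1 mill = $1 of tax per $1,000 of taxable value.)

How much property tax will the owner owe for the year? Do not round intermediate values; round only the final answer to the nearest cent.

$6,782.86

Assessed value = $1,390,500 × 0.6 = $834,300
Tax = $834,300 × 0.00813 = $6,782.859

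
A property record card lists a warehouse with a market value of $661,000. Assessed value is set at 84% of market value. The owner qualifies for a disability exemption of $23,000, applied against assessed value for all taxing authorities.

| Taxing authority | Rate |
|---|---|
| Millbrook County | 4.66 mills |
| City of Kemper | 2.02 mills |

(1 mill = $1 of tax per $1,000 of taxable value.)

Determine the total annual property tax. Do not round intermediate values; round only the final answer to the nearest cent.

$3,555.36

Assessed value = $661,000 × 0.84 = $555,240
Taxable value = $555,240 − $23,000 = $532,240
Millbrook County: $532,240 × 0.00466 = $2,480.2384
City of Kemper: $532,240 × 0.00202 = $1,075.1248
Total = $2,480.2384 + $1,075.1248 = $3,555.3632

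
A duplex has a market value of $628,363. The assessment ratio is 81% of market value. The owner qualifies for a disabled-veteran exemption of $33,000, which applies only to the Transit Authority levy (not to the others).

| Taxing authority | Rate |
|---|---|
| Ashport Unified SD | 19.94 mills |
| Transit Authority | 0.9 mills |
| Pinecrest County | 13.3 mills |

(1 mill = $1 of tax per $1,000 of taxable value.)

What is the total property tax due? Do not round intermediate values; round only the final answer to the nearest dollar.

$17,347

Assessed value = $628,363 × 0.81 = $508,974.03
Ashport Unified SD: $508,974.03 × 0.01994 = $10,148.9421582
Transit Authority: ($508,974.03 − $33,000) × 0.0009 = $475,974.03 × 0.0009 = $428.376627
Pinecrest County: $508,974.03 × 0.0133 = $6,769.354599
Total = $17,346.6733842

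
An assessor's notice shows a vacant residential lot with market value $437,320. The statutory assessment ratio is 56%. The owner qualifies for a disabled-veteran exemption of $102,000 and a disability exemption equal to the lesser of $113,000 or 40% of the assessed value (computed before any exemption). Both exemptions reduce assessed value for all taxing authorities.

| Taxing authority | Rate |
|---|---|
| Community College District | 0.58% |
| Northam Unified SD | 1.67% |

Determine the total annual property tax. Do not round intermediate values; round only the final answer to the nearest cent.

Assessed value = $437,320 × 0.56 = $244,899.2
Disability exemption = min($113,000, 40% × $244,899.2) = min($113,000, $97,959.68) = $97,959.68 (percentage binds)
Taxable value = $244,899.2 − $102,000 − $97,959.68 = $44,939.52
Community College District: $44,939.52 × 0.0058 = $260.649216
Northam Unified SD: $44,939.52 × 0.0167 = $750.489984
Total = $1,011.1392

$1,011.14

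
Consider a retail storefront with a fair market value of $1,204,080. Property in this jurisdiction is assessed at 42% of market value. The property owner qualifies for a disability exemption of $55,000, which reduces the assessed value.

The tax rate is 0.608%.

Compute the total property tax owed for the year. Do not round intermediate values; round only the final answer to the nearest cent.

$2,740.34

Assessed value = $1,204,080 × 0.42 = $505,713.6
Taxable value = $505,713.6 − $55,000 = $450,713.6
Tax = $450,713.6 × 0.00608 = $2,740.338688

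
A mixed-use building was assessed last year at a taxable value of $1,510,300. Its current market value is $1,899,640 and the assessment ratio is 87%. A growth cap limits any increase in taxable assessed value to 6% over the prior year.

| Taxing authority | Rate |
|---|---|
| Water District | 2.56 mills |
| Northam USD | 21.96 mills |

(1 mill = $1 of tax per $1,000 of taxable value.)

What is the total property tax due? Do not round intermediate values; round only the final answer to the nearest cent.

Uncapped assessed value = $1,899,640 × 0.87 = $1,652,686.8
Cap limit = $1,510,300 × 1.06 = $1,600,918
Taxable assessed value = min($1,652,686.8, $1,600,918) = $1,600,918 (cap binds)
Water District: $1,600,918 × 0.00256 = $4,098.35008
Northam USD: $1,600,918 × 0.02196 = $35,156.15928
Total = $39,254.50936

$39,254.51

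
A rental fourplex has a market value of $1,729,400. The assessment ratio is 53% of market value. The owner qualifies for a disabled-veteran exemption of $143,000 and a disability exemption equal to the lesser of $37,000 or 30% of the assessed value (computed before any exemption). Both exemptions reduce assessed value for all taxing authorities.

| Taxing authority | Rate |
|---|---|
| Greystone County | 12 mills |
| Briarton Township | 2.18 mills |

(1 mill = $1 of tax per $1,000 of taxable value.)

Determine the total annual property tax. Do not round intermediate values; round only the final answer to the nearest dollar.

$10,445

Assessed value = $1,729,400 × 0.53 = $916,582
Disability exemption = min($37,000, 30% × $916,582) = min($37,000, $274,974.6) = $37,000 (dollar cap binds)
Taxable value = $916,582 − $143,000 − $37,000 = $736,582
Greystone County: $736,582 × 0.012 = $8,838.984
Briarton Township: $736,582 × 0.00218 = $1,605.74876
Total = $10,444.73276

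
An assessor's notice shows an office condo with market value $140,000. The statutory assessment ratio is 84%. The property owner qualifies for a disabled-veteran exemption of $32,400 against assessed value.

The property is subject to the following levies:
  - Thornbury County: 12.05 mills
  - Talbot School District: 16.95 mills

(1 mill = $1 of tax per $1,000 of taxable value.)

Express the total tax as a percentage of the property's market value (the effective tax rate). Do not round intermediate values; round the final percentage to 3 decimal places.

1.765%

Assessed value = $140,000 × 0.84 = $117,600
Taxable value = $117,600 − $32,400 = $85,200
Thornbury County: $85,200 × 0.01205 = $1,026.66
Talbot School District: $85,200 × 0.01695 = $1,444.14
Total tax = $2,470.8
Effective rate = $2,470.8 ÷ $140,000 = 1.765% of market value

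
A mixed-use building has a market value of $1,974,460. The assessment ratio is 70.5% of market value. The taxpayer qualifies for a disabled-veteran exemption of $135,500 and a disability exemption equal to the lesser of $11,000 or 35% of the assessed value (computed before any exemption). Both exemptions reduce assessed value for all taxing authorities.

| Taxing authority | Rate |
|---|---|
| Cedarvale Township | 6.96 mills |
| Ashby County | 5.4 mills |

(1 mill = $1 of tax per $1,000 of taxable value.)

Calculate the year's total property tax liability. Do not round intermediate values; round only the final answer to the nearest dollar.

$15,394

Assessed value = $1,974,460 × 0.705 = $1,391,994.3
Disability exemption = min($11,000, 35% × $1,391,994.3) = min($11,000, $487,198.005) = $11,000 (dollar cap binds)
Taxable value = $1,391,994.3 − $135,500 − $11,000 = $1,245,494.3
Cedarvale Township: $1,245,494.3 × 0.00696 = $8,668.640328
Ashby County: $1,245,494.3 × 0.0054 = $6,725.66922
Total = $15,394.309548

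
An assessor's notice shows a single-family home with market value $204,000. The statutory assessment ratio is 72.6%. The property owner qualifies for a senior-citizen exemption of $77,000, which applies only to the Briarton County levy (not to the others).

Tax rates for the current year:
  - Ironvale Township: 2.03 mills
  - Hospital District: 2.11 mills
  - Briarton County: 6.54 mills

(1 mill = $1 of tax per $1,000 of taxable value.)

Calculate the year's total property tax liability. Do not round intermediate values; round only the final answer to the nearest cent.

Assessed value = $204,000 × 0.726 = $148,104
Ironvale Township: $148,104 × 0.00203 = $300.65112
Hospital District: $148,104 × 0.00211 = $312.49944
Briarton County: ($148,104 − $77,000) × 0.00654 = $71,104 × 0.00654 = $465.02016
Total = $1,078.17072

$1,078.17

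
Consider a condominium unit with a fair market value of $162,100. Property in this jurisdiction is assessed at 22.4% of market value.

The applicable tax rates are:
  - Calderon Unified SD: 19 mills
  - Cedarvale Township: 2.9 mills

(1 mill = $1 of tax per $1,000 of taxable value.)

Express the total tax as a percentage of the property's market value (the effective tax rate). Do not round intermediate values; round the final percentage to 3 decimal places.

0.491%

Assessed value = $162,100 × 0.224 = $36,310.4
Calderon Unified SD: $36,310.4 × 0.019 = $689.8976
Cedarvale Township: $36,310.4 × 0.0029 = $105.30016
Total tax = $795.19776
Effective rate = $795.19776 ÷ $162,100 = 0.491% of market value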